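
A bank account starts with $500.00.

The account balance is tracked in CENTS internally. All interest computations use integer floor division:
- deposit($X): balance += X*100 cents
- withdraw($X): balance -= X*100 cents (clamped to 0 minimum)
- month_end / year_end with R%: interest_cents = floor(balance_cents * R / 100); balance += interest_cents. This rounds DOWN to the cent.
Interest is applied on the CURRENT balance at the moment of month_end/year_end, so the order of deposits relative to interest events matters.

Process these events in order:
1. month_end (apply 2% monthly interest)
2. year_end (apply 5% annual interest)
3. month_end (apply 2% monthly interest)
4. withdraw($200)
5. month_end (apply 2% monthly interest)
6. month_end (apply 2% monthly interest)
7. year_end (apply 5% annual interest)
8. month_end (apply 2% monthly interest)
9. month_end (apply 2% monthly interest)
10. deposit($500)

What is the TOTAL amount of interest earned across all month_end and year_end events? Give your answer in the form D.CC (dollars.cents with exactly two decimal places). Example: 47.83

Answer: 93.46

Derivation:
After 1 (month_end (apply 2% monthly interest)): balance=$510.00 total_interest=$10.00
After 2 (year_end (apply 5% annual interest)): balance=$535.50 total_interest=$35.50
After 3 (month_end (apply 2% monthly interest)): balance=$546.21 total_interest=$46.21
After 4 (withdraw($200)): balance=$346.21 total_interest=$46.21
After 5 (month_end (apply 2% monthly interest)): balance=$353.13 total_interest=$53.13
After 6 (month_end (apply 2% monthly interest)): balance=$360.19 total_interest=$60.19
After 7 (year_end (apply 5% annual interest)): balance=$378.19 total_interest=$78.19
After 8 (month_end (apply 2% monthly interest)): balance=$385.75 total_interest=$85.75
After 9 (month_end (apply 2% monthly interest)): balance=$393.46 total_interest=$93.46
After 10 (deposit($500)): balance=$893.46 total_interest=$93.46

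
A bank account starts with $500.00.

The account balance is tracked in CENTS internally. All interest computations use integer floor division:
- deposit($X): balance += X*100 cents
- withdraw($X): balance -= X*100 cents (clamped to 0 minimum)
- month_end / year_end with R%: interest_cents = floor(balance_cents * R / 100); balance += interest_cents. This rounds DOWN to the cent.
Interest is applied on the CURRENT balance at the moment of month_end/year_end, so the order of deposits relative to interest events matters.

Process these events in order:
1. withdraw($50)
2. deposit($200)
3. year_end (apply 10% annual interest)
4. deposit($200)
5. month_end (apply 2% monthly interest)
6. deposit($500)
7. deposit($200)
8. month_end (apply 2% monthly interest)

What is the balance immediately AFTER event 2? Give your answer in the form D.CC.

Answer: 650.00

Derivation:
After 1 (withdraw($50)): balance=$450.00 total_interest=$0.00
After 2 (deposit($200)): balance=$650.00 total_interest=$0.00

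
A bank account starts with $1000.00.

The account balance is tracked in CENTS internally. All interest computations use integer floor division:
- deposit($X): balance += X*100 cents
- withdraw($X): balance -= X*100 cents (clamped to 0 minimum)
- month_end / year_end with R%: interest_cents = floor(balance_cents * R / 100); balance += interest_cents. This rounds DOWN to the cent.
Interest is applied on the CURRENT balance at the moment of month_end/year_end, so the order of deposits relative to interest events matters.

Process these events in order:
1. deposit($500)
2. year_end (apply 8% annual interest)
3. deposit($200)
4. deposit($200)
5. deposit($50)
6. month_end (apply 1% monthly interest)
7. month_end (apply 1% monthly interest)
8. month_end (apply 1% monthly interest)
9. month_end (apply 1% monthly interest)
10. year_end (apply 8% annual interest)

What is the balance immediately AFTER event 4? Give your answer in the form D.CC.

Answer: 2020.00

Derivation:
After 1 (deposit($500)): balance=$1500.00 total_interest=$0.00
After 2 (year_end (apply 8% annual interest)): balance=$1620.00 total_interest=$120.00
After 3 (deposit($200)): balance=$1820.00 total_interest=$120.00
After 4 (deposit($200)): balance=$2020.00 total_interest=$120.00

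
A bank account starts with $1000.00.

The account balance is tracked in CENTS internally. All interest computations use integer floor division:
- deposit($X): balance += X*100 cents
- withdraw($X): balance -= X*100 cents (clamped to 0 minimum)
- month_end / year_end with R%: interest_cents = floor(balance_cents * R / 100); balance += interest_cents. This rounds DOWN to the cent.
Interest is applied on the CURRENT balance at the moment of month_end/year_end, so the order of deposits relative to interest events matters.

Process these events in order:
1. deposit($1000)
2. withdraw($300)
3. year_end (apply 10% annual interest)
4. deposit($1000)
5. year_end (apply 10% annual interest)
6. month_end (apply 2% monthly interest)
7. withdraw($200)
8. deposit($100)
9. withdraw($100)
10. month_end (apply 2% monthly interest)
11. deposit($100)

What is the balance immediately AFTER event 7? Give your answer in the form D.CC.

After 1 (deposit($1000)): balance=$2000.00 total_interest=$0.00
After 2 (withdraw($300)): balance=$1700.00 total_interest=$0.00
After 3 (year_end (apply 10% annual interest)): balance=$1870.00 total_interest=$170.00
After 4 (deposit($1000)): balance=$2870.00 total_interest=$170.00
After 5 (year_end (apply 10% annual interest)): balance=$3157.00 total_interest=$457.00
After 6 (month_end (apply 2% monthly interest)): balance=$3220.14 total_interest=$520.14
After 7 (withdraw($200)): balance=$3020.14 total_interest=$520.14

Answer: 3020.14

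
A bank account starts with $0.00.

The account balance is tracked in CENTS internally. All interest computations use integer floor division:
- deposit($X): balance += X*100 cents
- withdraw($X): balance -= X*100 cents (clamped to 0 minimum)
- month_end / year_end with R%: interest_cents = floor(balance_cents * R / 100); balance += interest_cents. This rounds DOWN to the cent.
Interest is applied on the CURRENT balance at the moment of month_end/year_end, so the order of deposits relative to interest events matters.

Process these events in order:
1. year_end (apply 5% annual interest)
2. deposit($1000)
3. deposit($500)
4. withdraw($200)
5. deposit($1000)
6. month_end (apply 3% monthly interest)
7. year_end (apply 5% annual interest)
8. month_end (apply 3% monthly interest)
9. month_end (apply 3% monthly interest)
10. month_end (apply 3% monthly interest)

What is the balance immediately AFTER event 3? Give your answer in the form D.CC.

Answer: 1500.00

Derivation:
After 1 (year_end (apply 5% annual interest)): balance=$0.00 total_interest=$0.00
After 2 (deposit($1000)): balance=$1000.00 total_interest=$0.00
After 3 (deposit($500)): balance=$1500.00 total_interest=$0.00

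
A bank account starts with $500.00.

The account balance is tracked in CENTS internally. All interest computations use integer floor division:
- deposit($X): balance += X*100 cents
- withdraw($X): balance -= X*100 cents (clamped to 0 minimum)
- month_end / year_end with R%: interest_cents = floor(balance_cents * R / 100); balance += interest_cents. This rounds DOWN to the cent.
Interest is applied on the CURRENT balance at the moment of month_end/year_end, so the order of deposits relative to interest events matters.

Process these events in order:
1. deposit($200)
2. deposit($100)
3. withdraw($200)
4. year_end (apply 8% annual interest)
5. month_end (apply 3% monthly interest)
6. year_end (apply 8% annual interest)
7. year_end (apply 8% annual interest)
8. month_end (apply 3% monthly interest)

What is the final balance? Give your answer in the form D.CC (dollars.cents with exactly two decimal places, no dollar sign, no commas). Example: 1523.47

Answer: 801.84

Derivation:
After 1 (deposit($200)): balance=$700.00 total_interest=$0.00
After 2 (deposit($100)): balance=$800.00 total_interest=$0.00
After 3 (withdraw($200)): balance=$600.00 total_interest=$0.00
After 4 (year_end (apply 8% annual interest)): balance=$648.00 total_interest=$48.00
After 5 (month_end (apply 3% monthly interest)): balance=$667.44 total_interest=$67.44
After 6 (year_end (apply 8% annual interest)): balance=$720.83 total_interest=$120.83
After 7 (year_end (apply 8% annual interest)): balance=$778.49 total_interest=$178.49
After 8 (month_end (apply 3% monthly interest)): balance=$801.84 total_interest=$201.84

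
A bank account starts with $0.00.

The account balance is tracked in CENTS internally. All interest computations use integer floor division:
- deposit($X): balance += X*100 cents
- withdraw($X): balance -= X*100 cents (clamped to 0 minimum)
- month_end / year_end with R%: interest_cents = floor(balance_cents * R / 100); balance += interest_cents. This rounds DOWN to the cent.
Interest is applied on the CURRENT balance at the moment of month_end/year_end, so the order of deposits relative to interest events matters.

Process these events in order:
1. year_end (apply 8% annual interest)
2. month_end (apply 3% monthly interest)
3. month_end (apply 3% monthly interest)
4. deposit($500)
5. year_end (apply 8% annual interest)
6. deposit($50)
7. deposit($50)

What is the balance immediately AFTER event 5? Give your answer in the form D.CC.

After 1 (year_end (apply 8% annual interest)): balance=$0.00 total_interest=$0.00
After 2 (month_end (apply 3% monthly interest)): balance=$0.00 total_interest=$0.00
After 3 (month_end (apply 3% monthly interest)): balance=$0.00 total_interest=$0.00
After 4 (deposit($500)): balance=$500.00 total_interest=$0.00
After 5 (year_end (apply 8% annual interest)): balance=$540.00 total_interest=$40.00

Answer: 540.00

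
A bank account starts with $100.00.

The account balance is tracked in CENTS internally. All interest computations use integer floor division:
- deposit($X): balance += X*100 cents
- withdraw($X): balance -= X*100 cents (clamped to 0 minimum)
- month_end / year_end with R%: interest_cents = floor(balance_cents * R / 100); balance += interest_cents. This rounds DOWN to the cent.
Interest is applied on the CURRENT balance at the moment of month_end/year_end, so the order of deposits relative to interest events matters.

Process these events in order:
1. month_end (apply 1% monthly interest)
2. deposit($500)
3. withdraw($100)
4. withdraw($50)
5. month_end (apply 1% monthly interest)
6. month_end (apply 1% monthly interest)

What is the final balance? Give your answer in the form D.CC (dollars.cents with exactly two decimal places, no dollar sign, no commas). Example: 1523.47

Answer: 460.06

Derivation:
After 1 (month_end (apply 1% monthly interest)): balance=$101.00 total_interest=$1.00
After 2 (deposit($500)): balance=$601.00 total_interest=$1.00
After 3 (withdraw($100)): balance=$501.00 total_interest=$1.00
After 4 (withdraw($50)): balance=$451.00 total_interest=$1.00
After 5 (month_end (apply 1% monthly interest)): balance=$455.51 total_interest=$5.51
After 6 (month_end (apply 1% monthly interest)): balance=$460.06 total_interest=$10.06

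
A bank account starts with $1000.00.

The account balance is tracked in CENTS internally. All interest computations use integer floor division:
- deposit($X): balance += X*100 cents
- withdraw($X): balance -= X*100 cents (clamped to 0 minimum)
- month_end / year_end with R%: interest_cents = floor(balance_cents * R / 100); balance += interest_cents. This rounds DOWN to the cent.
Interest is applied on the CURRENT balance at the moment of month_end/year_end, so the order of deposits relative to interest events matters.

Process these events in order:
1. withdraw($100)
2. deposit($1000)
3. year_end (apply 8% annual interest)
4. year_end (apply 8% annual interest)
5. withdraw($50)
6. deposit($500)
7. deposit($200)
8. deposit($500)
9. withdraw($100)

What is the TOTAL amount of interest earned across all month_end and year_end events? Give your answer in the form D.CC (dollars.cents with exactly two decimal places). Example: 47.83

Answer: 316.16

Derivation:
After 1 (withdraw($100)): balance=$900.00 total_interest=$0.00
After 2 (deposit($1000)): balance=$1900.00 total_interest=$0.00
After 3 (year_end (apply 8% annual interest)): balance=$2052.00 total_interest=$152.00
After 4 (year_end (apply 8% annual interest)): balance=$2216.16 total_interest=$316.16
After 5 (withdraw($50)): balance=$2166.16 total_interest=$316.16
After 6 (deposit($500)): balance=$2666.16 total_interest=$316.16
After 7 (deposit($200)): balance=$2866.16 total_interest=$316.16
After 8 (deposit($500)): balance=$3366.16 total_interest=$316.16
After 9 (withdraw($100)): balance=$3266.16 total_interest=$316.16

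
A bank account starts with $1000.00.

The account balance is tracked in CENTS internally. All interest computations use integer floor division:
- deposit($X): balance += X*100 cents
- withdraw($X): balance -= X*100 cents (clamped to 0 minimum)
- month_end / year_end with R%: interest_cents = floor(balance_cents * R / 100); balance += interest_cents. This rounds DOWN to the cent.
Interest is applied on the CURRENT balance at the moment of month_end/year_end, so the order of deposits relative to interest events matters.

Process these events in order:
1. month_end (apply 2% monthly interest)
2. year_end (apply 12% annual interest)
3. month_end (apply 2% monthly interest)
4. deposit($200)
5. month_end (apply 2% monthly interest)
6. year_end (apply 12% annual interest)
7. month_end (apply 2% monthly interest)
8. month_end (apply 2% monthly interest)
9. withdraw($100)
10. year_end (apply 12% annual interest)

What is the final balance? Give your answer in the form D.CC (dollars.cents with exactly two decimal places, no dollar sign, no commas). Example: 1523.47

After 1 (month_end (apply 2% monthly interest)): balance=$1020.00 total_interest=$20.00
After 2 (year_end (apply 12% annual interest)): balance=$1142.40 total_interest=$142.40
After 3 (month_end (apply 2% monthly interest)): balance=$1165.24 total_interest=$165.24
After 4 (deposit($200)): balance=$1365.24 total_interest=$165.24
After 5 (month_end (apply 2% monthly interest)): balance=$1392.54 total_interest=$192.54
After 6 (year_end (apply 12% annual interest)): balance=$1559.64 total_interest=$359.64
After 7 (month_end (apply 2% monthly interest)): balance=$1590.83 total_interest=$390.83
After 8 (month_end (apply 2% monthly interest)): balance=$1622.64 total_interest=$422.64
After 9 (withdraw($100)): balance=$1522.64 total_interest=$422.64
After 10 (year_end (apply 12% annual interest)): balance=$1705.35 total_interest=$605.35

Answer: 1705.35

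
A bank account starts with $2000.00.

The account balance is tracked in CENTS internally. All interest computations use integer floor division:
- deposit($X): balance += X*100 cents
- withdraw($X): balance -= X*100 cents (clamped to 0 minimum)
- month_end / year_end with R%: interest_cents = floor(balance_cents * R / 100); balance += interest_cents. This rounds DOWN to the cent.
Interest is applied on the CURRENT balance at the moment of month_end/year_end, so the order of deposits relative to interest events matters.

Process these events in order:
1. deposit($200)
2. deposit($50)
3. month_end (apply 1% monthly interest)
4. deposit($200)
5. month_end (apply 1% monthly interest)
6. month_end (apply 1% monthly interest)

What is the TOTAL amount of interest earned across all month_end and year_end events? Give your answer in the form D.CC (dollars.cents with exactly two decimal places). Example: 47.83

Answer: 72.19

Derivation:
After 1 (deposit($200)): balance=$2200.00 total_interest=$0.00
After 2 (deposit($50)): balance=$2250.00 total_interest=$0.00
After 3 (month_end (apply 1% monthly interest)): balance=$2272.50 total_interest=$22.50
After 4 (deposit($200)): balance=$2472.50 total_interest=$22.50
After 5 (month_end (apply 1% monthly interest)): balance=$2497.22 total_interest=$47.22
After 6 (month_end (apply 1% monthly interest)): balance=$2522.19 total_interest=$72.19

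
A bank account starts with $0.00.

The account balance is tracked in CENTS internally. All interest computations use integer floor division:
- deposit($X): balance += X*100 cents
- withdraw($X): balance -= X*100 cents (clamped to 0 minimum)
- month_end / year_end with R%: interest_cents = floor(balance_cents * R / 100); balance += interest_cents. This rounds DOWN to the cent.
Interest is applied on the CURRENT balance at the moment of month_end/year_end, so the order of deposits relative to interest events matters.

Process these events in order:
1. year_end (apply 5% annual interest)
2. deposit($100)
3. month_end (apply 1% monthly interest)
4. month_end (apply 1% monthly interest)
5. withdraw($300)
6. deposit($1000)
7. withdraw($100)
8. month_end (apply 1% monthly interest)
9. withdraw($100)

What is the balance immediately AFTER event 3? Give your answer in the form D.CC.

Answer: 101.00

Derivation:
After 1 (year_end (apply 5% annual interest)): balance=$0.00 total_interest=$0.00
After 2 (deposit($100)): balance=$100.00 total_interest=$0.00
After 3 (month_end (apply 1% monthly interest)): balance=$101.00 total_interest=$1.00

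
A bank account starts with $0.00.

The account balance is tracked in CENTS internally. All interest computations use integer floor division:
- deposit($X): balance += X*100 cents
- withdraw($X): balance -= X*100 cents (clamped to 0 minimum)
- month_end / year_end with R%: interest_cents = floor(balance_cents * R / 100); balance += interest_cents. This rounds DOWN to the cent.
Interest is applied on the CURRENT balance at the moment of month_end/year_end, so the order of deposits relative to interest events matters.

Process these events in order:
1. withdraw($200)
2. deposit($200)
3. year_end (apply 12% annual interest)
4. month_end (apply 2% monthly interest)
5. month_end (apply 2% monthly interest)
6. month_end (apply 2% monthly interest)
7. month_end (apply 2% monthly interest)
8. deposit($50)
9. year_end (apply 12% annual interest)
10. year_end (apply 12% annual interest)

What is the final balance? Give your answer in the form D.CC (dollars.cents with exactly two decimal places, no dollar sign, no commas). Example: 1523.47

Answer: 366.84

Derivation:
After 1 (withdraw($200)): balance=$0.00 total_interest=$0.00
After 2 (deposit($200)): balance=$200.00 total_interest=$0.00
After 3 (year_end (apply 12% annual interest)): balance=$224.00 total_interest=$24.00
After 4 (month_end (apply 2% monthly interest)): balance=$228.48 total_interest=$28.48
After 5 (month_end (apply 2% monthly interest)): balance=$233.04 total_interest=$33.04
After 6 (month_end (apply 2% monthly interest)): balance=$237.70 total_interest=$37.70
After 7 (month_end (apply 2% monthly interest)): balance=$242.45 total_interest=$42.45
After 8 (deposit($50)): balance=$292.45 total_interest=$42.45
After 9 (year_end (apply 12% annual interest)): balance=$327.54 total_interest=$77.54
After 10 (year_end (apply 12% annual interest)): balance=$366.84 total_interest=$116.84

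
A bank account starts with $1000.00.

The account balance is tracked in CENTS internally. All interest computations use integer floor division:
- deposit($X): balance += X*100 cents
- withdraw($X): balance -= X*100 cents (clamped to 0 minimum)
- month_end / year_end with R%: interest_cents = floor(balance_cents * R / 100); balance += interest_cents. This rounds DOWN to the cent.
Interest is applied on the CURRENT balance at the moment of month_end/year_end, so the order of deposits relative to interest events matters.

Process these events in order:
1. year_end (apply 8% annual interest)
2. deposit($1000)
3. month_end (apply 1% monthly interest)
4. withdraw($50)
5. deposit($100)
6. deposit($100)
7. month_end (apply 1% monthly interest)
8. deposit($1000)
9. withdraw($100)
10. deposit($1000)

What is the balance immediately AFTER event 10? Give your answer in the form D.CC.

Answer: 4173.30

Derivation:
After 1 (year_end (apply 8% annual interest)): balance=$1080.00 total_interest=$80.00
After 2 (deposit($1000)): balance=$2080.00 total_interest=$80.00
After 3 (month_end (apply 1% monthly interest)): balance=$2100.80 total_interest=$100.80
After 4 (withdraw($50)): balance=$2050.80 total_interest=$100.80
After 5 (deposit($100)): balance=$2150.80 total_interest=$100.80
After 6 (deposit($100)): balance=$2250.80 total_interest=$100.80
After 7 (month_end (apply 1% monthly interest)): balance=$2273.30 total_interest=$123.30
After 8 (deposit($1000)): balance=$3273.30 total_interest=$123.30
After 9 (withdraw($100)): balance=$3173.30 total_interest=$123.30
After 10 (deposit($1000)): balance=$4173.30 total_interest=$123.30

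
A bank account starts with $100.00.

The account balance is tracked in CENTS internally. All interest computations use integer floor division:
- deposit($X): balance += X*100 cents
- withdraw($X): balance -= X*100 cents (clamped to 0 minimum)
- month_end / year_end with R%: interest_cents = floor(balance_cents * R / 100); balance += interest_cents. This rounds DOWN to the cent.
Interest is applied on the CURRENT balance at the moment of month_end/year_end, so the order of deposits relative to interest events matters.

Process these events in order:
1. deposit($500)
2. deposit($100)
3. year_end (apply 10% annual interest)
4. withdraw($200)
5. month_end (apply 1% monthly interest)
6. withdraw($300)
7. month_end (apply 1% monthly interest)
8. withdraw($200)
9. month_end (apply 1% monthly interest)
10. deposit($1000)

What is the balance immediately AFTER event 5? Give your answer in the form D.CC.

After 1 (deposit($500)): balance=$600.00 total_interest=$0.00
After 2 (deposit($100)): balance=$700.00 total_interest=$0.00
After 3 (year_end (apply 10% annual interest)): balance=$770.00 total_interest=$70.00
After 4 (withdraw($200)): balance=$570.00 total_interest=$70.00
After 5 (month_end (apply 1% monthly interest)): balance=$575.70 total_interest=$75.70

Answer: 575.70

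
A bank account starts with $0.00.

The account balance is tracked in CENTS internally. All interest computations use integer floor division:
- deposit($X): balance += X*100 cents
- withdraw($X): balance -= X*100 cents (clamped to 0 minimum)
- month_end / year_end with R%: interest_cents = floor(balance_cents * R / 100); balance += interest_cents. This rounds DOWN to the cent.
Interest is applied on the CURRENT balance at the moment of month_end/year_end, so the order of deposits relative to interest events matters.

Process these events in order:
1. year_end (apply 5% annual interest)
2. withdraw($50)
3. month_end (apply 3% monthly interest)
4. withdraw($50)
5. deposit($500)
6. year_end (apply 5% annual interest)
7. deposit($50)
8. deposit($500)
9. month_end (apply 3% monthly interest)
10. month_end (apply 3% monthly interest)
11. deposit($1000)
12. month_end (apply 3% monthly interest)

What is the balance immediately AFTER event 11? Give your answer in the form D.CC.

Answer: 2140.46

Derivation:
After 1 (year_end (apply 5% annual interest)): balance=$0.00 total_interest=$0.00
After 2 (withdraw($50)): balance=$0.00 total_interest=$0.00
After 3 (month_end (apply 3% monthly interest)): balance=$0.00 total_interest=$0.00
After 4 (withdraw($50)): balance=$0.00 total_interest=$0.00
After 5 (deposit($500)): balance=$500.00 total_interest=$0.00
After 6 (year_end (apply 5% annual interest)): balance=$525.00 total_interest=$25.00
After 7 (deposit($50)): balance=$575.00 total_interest=$25.00
After 8 (deposit($500)): balance=$1075.00 total_interest=$25.00
After 9 (month_end (apply 3% monthly interest)): balance=$1107.25 total_interest=$57.25
After 10 (month_end (apply 3% monthly interest)): balance=$1140.46 total_interest=$90.46
After 11 (deposit($1000)): balance=$2140.46 total_interest=$90.46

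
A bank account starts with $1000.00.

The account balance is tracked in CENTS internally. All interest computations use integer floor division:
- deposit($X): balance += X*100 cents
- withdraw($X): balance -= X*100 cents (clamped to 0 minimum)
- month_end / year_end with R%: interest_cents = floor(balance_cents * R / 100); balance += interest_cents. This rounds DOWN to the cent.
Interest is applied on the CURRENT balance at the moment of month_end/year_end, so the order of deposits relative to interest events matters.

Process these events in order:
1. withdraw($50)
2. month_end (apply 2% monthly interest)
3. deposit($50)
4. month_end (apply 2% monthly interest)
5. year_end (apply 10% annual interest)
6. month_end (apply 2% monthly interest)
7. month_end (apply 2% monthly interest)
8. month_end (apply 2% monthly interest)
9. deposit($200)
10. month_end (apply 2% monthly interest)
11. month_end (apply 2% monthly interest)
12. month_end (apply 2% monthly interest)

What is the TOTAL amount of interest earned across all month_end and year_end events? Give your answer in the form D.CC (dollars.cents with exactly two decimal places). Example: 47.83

Answer: 299.76

Derivation:
After 1 (withdraw($50)): balance=$950.00 total_interest=$0.00
After 2 (month_end (apply 2% monthly interest)): balance=$969.00 total_interest=$19.00
After 3 (deposit($50)): balance=$1019.00 total_interest=$19.00
After 4 (month_end (apply 2% monthly interest)): balance=$1039.38 total_interest=$39.38
After 5 (year_end (apply 10% annual interest)): balance=$1143.31 total_interest=$143.31
After 6 (month_end (apply 2% monthly interest)): balance=$1166.17 total_interest=$166.17
After 7 (month_end (apply 2% monthly interest)): balance=$1189.49 total_interest=$189.49
After 8 (month_end (apply 2% monthly interest)): balance=$1213.27 total_interest=$213.27
After 9 (deposit($200)): balance=$1413.27 total_interest=$213.27
After 10 (month_end (apply 2% monthly interest)): balance=$1441.53 total_interest=$241.53
After 11 (month_end (apply 2% monthly interest)): balance=$1470.36 total_interest=$270.36
After 12 (month_end (apply 2% monthly interest)): balance=$1499.76 total_interest=$299.76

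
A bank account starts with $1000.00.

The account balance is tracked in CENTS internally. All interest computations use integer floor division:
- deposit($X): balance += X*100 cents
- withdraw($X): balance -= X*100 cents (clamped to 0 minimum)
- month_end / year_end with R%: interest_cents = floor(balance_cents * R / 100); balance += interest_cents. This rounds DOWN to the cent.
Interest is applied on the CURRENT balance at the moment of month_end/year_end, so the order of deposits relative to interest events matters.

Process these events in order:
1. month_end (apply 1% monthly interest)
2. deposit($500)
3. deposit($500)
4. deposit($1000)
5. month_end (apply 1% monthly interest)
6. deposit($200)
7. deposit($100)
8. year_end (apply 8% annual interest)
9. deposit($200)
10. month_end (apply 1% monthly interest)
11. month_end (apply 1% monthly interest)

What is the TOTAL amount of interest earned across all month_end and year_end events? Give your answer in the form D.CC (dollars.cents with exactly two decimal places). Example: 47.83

Answer: 383.82

Derivation:
After 1 (month_end (apply 1% monthly interest)): balance=$1010.00 total_interest=$10.00
After 2 (deposit($500)): balance=$1510.00 total_interest=$10.00
After 3 (deposit($500)): balance=$2010.00 total_interest=$10.00
After 4 (deposit($1000)): balance=$3010.00 total_interest=$10.00
After 5 (month_end (apply 1% monthly interest)): balance=$3040.10 total_interest=$40.10
After 6 (deposit($200)): balance=$3240.10 total_interest=$40.10
After 7 (deposit($100)): balance=$3340.10 total_interest=$40.10
After 8 (year_end (apply 8% annual interest)): balance=$3607.30 total_interest=$307.30
After 9 (deposit($200)): balance=$3807.30 total_interest=$307.30
After 10 (month_end (apply 1% monthly interest)): balance=$3845.37 total_interest=$345.37
After 11 (month_end (apply 1% monthly interest)): balance=$3883.82 total_interest=$383.82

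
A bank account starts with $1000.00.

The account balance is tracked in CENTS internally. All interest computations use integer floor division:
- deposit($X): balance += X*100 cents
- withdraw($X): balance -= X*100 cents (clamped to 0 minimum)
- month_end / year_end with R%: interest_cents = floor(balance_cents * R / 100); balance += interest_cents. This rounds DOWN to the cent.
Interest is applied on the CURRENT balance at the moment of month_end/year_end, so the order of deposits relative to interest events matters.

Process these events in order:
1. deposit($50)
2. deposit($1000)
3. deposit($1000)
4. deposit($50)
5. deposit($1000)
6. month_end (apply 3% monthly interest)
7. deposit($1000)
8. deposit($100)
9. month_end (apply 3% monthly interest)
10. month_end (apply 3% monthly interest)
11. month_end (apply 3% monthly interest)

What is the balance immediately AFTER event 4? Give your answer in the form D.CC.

After 1 (deposit($50)): balance=$1050.00 total_interest=$0.00
After 2 (deposit($1000)): balance=$2050.00 total_interest=$0.00
After 3 (deposit($1000)): balance=$3050.00 total_interest=$0.00
After 4 (deposit($50)): balance=$3100.00 total_interest=$0.00

Answer: 3100.00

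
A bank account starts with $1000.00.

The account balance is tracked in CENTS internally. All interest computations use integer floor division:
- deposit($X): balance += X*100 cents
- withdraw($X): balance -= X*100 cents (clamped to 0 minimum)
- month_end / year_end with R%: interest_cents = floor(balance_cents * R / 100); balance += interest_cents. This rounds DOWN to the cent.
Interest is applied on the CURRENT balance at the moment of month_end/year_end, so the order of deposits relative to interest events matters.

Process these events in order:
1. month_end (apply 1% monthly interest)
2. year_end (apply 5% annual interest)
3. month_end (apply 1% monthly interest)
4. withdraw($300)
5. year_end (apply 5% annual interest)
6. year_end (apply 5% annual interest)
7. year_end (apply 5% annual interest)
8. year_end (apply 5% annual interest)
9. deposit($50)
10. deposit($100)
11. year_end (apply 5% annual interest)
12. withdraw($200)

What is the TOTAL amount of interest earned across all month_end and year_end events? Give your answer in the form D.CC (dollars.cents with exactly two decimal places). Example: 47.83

Answer: 291.62

Derivation:
After 1 (month_end (apply 1% monthly interest)): balance=$1010.00 total_interest=$10.00
After 2 (year_end (apply 5% annual interest)): balance=$1060.50 total_interest=$60.50
After 3 (month_end (apply 1% monthly interest)): balance=$1071.10 total_interest=$71.10
After 4 (withdraw($300)): balance=$771.10 total_interest=$71.10
After 5 (year_end (apply 5% annual interest)): balance=$809.65 total_interest=$109.65
After 6 (year_end (apply 5% annual interest)): balance=$850.13 total_interest=$150.13
After 7 (year_end (apply 5% annual interest)): balance=$892.63 total_interest=$192.63
After 8 (year_end (apply 5% annual interest)): balance=$937.26 total_interest=$237.26
After 9 (deposit($50)): balance=$987.26 total_interest=$237.26
After 10 (deposit($100)): balance=$1087.26 total_interest=$237.26
After 11 (year_end (apply 5% annual interest)): balance=$1141.62 total_interest=$291.62
After 12 (withdraw($200)): balance=$941.62 total_interest=$291.62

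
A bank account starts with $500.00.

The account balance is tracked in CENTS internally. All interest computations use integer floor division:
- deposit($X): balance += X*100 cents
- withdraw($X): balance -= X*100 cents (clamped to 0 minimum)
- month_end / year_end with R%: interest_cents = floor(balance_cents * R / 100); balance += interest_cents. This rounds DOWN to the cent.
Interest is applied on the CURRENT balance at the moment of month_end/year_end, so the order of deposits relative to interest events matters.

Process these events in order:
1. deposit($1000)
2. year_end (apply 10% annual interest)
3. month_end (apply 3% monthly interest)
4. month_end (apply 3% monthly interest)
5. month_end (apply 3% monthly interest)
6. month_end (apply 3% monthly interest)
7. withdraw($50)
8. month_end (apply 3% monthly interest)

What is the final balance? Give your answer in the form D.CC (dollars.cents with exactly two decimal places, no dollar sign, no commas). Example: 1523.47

After 1 (deposit($1000)): balance=$1500.00 total_interest=$0.00
After 2 (year_end (apply 10% annual interest)): balance=$1650.00 total_interest=$150.00
After 3 (month_end (apply 3% monthly interest)): balance=$1699.50 total_interest=$199.50
After 4 (month_end (apply 3% monthly interest)): balance=$1750.48 total_interest=$250.48
After 5 (month_end (apply 3% monthly interest)): balance=$1802.99 total_interest=$302.99
After 6 (month_end (apply 3% monthly interest)): balance=$1857.07 total_interest=$357.07
After 7 (withdraw($50)): balance=$1807.07 total_interest=$357.07
After 8 (month_end (apply 3% monthly interest)): balance=$1861.28 total_interest=$411.28

Answer: 1861.28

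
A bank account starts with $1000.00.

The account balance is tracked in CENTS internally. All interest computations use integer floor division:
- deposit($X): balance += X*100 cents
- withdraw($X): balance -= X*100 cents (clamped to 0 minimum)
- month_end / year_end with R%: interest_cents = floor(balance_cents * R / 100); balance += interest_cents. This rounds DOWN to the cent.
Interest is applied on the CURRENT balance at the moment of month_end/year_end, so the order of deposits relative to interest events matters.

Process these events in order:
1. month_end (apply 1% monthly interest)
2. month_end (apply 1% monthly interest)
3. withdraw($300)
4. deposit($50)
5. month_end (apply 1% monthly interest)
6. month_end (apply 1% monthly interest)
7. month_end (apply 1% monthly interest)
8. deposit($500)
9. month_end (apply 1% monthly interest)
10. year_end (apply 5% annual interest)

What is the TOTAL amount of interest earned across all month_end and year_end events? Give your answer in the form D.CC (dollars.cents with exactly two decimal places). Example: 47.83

Answer: 121.66

Derivation:
After 1 (month_end (apply 1% monthly interest)): balance=$1010.00 total_interest=$10.00
After 2 (month_end (apply 1% monthly interest)): balance=$1020.10 total_interest=$20.10
After 3 (withdraw($300)): balance=$720.10 total_interest=$20.10
After 4 (deposit($50)): balance=$770.10 total_interest=$20.10
After 5 (month_end (apply 1% monthly interest)): balance=$777.80 total_interest=$27.80
After 6 (month_end (apply 1% monthly interest)): balance=$785.57 total_interest=$35.57
After 7 (month_end (apply 1% monthly interest)): balance=$793.42 total_interest=$43.42
After 8 (deposit($500)): balance=$1293.42 total_interest=$43.42
After 9 (month_end (apply 1% monthly interest)): balance=$1306.35 total_interest=$56.35
After 10 (year_end (apply 5% annual interest)): balance=$1371.66 total_interest=$121.66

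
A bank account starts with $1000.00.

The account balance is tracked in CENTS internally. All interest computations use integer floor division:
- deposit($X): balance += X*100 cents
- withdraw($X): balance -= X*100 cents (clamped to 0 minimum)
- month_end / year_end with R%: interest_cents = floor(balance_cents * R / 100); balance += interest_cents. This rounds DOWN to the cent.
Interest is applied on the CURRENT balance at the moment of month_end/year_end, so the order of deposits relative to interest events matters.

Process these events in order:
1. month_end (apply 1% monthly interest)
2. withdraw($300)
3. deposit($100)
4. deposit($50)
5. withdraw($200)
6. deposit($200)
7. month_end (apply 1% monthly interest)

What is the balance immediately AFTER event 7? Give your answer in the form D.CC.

Answer: 868.60

Derivation:
After 1 (month_end (apply 1% monthly interest)): balance=$1010.00 total_interest=$10.00
After 2 (withdraw($300)): balance=$710.00 total_interest=$10.00
After 3 (deposit($100)): balance=$810.00 total_interest=$10.00
After 4 (deposit($50)): balance=$860.00 total_interest=$10.00
After 5 (withdraw($200)): balance=$660.00 total_interest=$10.00
After 6 (deposit($200)): balance=$860.00 total_interest=$10.00
After 7 (month_end (apply 1% monthly interest)): balance=$868.60 total_interest=$18.60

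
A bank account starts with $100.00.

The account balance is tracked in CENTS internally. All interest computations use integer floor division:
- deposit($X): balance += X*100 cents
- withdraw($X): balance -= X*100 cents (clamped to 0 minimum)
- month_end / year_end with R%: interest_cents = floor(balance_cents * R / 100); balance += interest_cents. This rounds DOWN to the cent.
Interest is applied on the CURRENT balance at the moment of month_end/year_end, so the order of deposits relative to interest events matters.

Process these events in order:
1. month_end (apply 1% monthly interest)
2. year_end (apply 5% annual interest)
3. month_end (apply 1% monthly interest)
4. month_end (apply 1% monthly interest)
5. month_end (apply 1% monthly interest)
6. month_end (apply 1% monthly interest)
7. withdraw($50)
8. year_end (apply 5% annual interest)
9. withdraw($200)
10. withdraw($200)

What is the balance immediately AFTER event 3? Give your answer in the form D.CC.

After 1 (month_end (apply 1% monthly interest)): balance=$101.00 total_interest=$1.00
After 2 (year_end (apply 5% annual interest)): balance=$106.05 total_interest=$6.05
After 3 (month_end (apply 1% monthly interest)): balance=$107.11 total_interest=$7.11

Answer: 107.11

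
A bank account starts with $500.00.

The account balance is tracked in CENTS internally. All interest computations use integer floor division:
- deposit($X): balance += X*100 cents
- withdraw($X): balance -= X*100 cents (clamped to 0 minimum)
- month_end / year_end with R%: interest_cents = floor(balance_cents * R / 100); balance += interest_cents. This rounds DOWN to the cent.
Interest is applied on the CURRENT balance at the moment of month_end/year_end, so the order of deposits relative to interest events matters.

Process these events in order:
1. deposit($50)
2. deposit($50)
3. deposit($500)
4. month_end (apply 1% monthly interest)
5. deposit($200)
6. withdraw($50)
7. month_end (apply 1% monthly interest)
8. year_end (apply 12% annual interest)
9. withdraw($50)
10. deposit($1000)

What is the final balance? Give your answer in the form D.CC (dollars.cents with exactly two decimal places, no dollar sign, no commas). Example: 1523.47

After 1 (deposit($50)): balance=$550.00 total_interest=$0.00
After 2 (deposit($50)): balance=$600.00 total_interest=$0.00
After 3 (deposit($500)): balance=$1100.00 total_interest=$0.00
After 4 (month_end (apply 1% monthly interest)): balance=$1111.00 total_interest=$11.00
After 5 (deposit($200)): balance=$1311.00 total_interest=$11.00
After 6 (withdraw($50)): balance=$1261.00 total_interest=$11.00
After 7 (month_end (apply 1% monthly interest)): balance=$1273.61 total_interest=$23.61
After 8 (year_end (apply 12% annual interest)): balance=$1426.44 total_interest=$176.44
After 9 (withdraw($50)): balance=$1376.44 total_interest=$176.44
After 10 (deposit($1000)): balance=$2376.44 total_interest=$176.44

Answer: 2376.44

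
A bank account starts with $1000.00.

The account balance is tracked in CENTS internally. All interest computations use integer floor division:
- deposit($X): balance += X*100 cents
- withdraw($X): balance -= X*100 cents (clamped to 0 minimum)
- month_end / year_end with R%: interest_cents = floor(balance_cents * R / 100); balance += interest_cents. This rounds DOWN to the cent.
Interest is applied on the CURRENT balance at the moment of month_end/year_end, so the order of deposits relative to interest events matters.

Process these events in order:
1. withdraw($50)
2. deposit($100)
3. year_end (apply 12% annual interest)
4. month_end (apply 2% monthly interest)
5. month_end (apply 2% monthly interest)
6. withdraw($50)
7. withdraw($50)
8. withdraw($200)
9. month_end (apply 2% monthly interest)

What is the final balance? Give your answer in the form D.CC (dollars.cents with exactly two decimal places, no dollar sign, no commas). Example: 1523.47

Answer: 941.98

Derivation:
After 1 (withdraw($50)): balance=$950.00 total_interest=$0.00
After 2 (deposit($100)): balance=$1050.00 total_interest=$0.00
After 3 (year_end (apply 12% annual interest)): balance=$1176.00 total_interest=$126.00
After 4 (month_end (apply 2% monthly interest)): balance=$1199.52 total_interest=$149.52
After 5 (month_end (apply 2% monthly interest)): balance=$1223.51 total_interest=$173.51
After 6 (withdraw($50)): balance=$1173.51 total_interest=$173.51
After 7 (withdraw($50)): balance=$1123.51 total_interest=$173.51
After 8 (withdraw($200)): balance=$923.51 total_interest=$173.51
After 9 (month_end (apply 2% monthly interest)): balance=$941.98 total_interest=$191.98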